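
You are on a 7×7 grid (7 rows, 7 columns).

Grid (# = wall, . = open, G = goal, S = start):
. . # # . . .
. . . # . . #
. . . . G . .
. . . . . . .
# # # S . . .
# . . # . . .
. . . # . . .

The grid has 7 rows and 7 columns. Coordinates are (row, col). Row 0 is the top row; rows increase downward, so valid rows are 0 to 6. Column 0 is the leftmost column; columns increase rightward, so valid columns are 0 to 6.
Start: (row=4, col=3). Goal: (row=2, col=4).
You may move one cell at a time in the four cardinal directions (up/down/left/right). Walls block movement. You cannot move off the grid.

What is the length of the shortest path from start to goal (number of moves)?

BFS from (row=4, col=3) until reaching (row=2, col=4):
  Distance 0: (row=4, col=3)
  Distance 1: (row=3, col=3), (row=4, col=4)
  Distance 2: (row=2, col=3), (row=3, col=2), (row=3, col=4), (row=4, col=5), (row=5, col=4)
  Distance 3: (row=2, col=2), (row=2, col=4), (row=3, col=1), (row=3, col=5), (row=4, col=6), (row=5, col=5), (row=6, col=4)  <- goal reached here
One shortest path (3 moves): (row=4, col=3) -> (row=4, col=4) -> (row=3, col=4) -> (row=2, col=4)

Answer: Shortest path length: 3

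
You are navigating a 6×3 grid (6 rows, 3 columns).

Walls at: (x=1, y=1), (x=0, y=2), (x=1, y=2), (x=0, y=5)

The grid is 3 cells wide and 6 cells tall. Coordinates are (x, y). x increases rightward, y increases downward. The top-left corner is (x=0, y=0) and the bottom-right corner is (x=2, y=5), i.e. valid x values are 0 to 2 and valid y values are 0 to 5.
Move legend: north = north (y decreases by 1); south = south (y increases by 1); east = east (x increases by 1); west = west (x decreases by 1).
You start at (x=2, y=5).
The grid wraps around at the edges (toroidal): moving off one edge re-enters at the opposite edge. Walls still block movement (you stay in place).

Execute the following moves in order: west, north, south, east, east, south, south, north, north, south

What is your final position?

Start: (x=2, y=5)
  west (west): (x=2, y=5) -> (x=1, y=5)
  north (north): (x=1, y=5) -> (x=1, y=4)
  south (south): (x=1, y=4) -> (x=1, y=5)
  east (east): (x=1, y=5) -> (x=2, y=5)
  east (east): blocked, stay at (x=2, y=5)
  south (south): (x=2, y=5) -> (x=2, y=0)
  south (south): (x=2, y=0) -> (x=2, y=1)
  north (north): (x=2, y=1) -> (x=2, y=0)
  north (north): (x=2, y=0) -> (x=2, y=5)
  south (south): (x=2, y=5) -> (x=2, y=0)
Final: (x=2, y=0)

Answer: Final position: (x=2, y=0)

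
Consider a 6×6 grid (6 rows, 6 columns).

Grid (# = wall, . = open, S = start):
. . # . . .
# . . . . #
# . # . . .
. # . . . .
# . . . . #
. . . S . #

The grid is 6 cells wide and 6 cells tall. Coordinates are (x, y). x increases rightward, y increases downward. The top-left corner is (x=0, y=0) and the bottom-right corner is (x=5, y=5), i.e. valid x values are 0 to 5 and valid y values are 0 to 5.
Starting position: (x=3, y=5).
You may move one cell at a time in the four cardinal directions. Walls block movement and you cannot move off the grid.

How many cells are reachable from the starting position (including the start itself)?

BFS flood-fill from (x=3, y=5):
  Distance 0: (x=3, y=5)
  Distance 1: (x=3, y=4), (x=2, y=5), (x=4, y=5)
  Distance 2: (x=3, y=3), (x=2, y=4), (x=4, y=4), (x=1, y=5)
  Distance 3: (x=3, y=2), (x=2, y=3), (x=4, y=3), (x=1, y=4), (x=0, y=5)
  Distance 4: (x=3, y=1), (x=4, y=2), (x=5, y=3)
  Distance 5: (x=3, y=0), (x=2, y=1), (x=4, y=1), (x=5, y=2)
  Distance 6: (x=4, y=0), (x=1, y=1)
  Distance 7: (x=1, y=0), (x=5, y=0), (x=1, y=2)
  Distance 8: (x=0, y=0)
Total reachable: 26 (grid has 27 open cells total)

Answer: Reachable cells: 26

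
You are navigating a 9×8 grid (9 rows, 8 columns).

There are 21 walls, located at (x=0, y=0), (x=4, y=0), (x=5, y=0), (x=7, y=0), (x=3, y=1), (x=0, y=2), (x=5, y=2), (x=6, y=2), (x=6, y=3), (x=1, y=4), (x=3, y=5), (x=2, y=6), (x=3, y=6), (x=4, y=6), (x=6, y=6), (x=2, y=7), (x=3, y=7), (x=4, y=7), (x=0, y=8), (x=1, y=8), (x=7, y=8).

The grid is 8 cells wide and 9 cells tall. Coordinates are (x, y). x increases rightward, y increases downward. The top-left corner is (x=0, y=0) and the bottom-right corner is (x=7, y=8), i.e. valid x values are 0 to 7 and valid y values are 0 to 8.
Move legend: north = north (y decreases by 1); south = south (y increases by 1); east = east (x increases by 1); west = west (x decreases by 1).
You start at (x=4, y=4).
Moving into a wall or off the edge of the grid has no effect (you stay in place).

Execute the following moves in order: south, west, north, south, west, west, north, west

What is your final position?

Start: (x=4, y=4)
  south (south): (x=4, y=4) -> (x=4, y=5)
  west (west): blocked, stay at (x=4, y=5)
  north (north): (x=4, y=5) -> (x=4, y=4)
  south (south): (x=4, y=4) -> (x=4, y=5)
  west (west): blocked, stay at (x=4, y=5)
  west (west): blocked, stay at (x=4, y=5)
  north (north): (x=4, y=5) -> (x=4, y=4)
  west (west): (x=4, y=4) -> (x=3, y=4)
Final: (x=3, y=4)

Answer: Final position: (x=3, y=4)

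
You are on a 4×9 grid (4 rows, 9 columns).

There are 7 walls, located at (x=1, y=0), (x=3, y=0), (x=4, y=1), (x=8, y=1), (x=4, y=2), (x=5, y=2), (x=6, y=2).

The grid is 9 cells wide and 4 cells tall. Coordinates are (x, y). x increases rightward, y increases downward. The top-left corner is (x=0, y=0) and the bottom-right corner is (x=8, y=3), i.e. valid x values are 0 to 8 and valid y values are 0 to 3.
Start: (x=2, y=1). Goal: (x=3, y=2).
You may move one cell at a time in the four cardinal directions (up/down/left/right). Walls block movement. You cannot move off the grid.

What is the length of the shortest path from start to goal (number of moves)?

Answer: Shortest path length: 2

Derivation:
BFS from (x=2, y=1) until reaching (x=3, y=2):
  Distance 0: (x=2, y=1)
  Distance 1: (x=2, y=0), (x=1, y=1), (x=3, y=1), (x=2, y=2)
  Distance 2: (x=0, y=1), (x=1, y=2), (x=3, y=2), (x=2, y=3)  <- goal reached here
One shortest path (2 moves): (x=2, y=1) -> (x=3, y=1) -> (x=3, y=2)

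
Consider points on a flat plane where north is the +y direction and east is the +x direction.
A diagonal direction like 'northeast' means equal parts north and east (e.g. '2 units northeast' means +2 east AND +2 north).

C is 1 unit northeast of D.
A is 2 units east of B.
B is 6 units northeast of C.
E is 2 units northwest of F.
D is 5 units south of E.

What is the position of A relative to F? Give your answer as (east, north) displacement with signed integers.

Place F at the origin (east=0, north=0).
  E is 2 units northwest of F: delta (east=-2, north=+2); E at (east=-2, north=2).
  D is 5 units south of E: delta (east=+0, north=-5); D at (east=-2, north=-3).
  C is 1 unit northeast of D: delta (east=+1, north=+1); C at (east=-1, north=-2).
  B is 6 units northeast of C: delta (east=+6, north=+6); B at (east=5, north=4).
  A is 2 units east of B: delta (east=+2, north=+0); A at (east=7, north=4).
Therefore A relative to F: (east=7, north=4).

Answer: A is at (east=7, north=4) relative to F.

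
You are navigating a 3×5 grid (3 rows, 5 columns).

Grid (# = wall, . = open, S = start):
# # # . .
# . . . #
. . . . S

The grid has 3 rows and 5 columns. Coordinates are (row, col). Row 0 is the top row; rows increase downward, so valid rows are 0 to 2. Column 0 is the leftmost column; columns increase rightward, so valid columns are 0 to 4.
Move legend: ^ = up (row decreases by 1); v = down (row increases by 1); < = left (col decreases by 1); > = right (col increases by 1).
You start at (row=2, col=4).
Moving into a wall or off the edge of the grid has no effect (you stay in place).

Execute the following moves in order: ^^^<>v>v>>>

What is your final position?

Start: (row=2, col=4)
  [×3]^ (up): blocked, stay at (row=2, col=4)
  < (left): (row=2, col=4) -> (row=2, col=3)
  > (right): (row=2, col=3) -> (row=2, col=4)
  v (down): blocked, stay at (row=2, col=4)
  > (right): blocked, stay at (row=2, col=4)
  v (down): blocked, stay at (row=2, col=4)
  [×3]> (right): blocked, stay at (row=2, col=4)
Final: (row=2, col=4)

Answer: Final position: (row=2, col=4)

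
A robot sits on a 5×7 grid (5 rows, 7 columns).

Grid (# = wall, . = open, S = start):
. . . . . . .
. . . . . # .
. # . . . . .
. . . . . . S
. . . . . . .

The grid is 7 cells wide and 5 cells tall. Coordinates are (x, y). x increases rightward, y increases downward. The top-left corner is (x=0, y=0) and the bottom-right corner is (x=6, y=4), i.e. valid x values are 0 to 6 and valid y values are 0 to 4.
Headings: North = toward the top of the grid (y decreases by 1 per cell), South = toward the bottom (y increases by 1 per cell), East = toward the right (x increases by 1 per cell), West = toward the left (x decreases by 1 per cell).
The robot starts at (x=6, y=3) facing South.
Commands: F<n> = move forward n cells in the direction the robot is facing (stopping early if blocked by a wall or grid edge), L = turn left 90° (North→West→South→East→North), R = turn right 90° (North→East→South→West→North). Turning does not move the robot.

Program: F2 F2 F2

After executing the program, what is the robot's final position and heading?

Answer: Final position: (x=6, y=4), facing South

Derivation:
Start: (x=6, y=3), facing South
  F2: move forward 1/2 (blocked), now at (x=6, y=4)
  F2: move forward 0/2 (blocked), now at (x=6, y=4)
  F2: move forward 0/2 (blocked), now at (x=6, y=4)
Final: (x=6, y=4), facing South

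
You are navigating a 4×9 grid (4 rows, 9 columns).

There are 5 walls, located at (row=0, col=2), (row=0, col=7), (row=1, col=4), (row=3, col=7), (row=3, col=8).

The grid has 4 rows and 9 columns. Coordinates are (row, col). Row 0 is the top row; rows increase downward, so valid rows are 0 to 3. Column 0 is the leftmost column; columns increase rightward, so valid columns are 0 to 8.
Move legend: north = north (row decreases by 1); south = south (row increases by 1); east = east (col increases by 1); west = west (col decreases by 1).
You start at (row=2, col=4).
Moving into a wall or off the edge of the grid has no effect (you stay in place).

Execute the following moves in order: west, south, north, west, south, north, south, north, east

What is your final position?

Answer: Final position: (row=2, col=3)

Derivation:
Start: (row=2, col=4)
  west (west): (row=2, col=4) -> (row=2, col=3)
  south (south): (row=2, col=3) -> (row=3, col=3)
  north (north): (row=3, col=3) -> (row=2, col=3)
  west (west): (row=2, col=3) -> (row=2, col=2)
  south (south): (row=2, col=2) -> (row=3, col=2)
  north (north): (row=3, col=2) -> (row=2, col=2)
  south (south): (row=2, col=2) -> (row=3, col=2)
  north (north): (row=3, col=2) -> (row=2, col=2)
  east (east): (row=2, col=2) -> (row=2, col=3)
Final: (row=2, col=3)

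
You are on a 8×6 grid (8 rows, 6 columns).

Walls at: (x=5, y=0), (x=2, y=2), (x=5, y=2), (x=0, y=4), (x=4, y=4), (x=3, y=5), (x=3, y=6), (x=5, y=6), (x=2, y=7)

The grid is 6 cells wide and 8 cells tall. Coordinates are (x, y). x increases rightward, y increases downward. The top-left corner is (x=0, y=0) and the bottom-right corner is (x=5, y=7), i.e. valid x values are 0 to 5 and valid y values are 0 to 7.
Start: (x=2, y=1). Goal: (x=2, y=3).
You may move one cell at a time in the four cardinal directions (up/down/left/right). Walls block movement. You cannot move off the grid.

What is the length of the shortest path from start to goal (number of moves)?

Answer: Shortest path length: 4

Derivation:
BFS from (x=2, y=1) until reaching (x=2, y=3):
  Distance 0: (x=2, y=1)
  Distance 1: (x=2, y=0), (x=1, y=1), (x=3, y=1)
  Distance 2: (x=1, y=0), (x=3, y=0), (x=0, y=1), (x=4, y=1), (x=1, y=2), (x=3, y=2)
  Distance 3: (x=0, y=0), (x=4, y=0), (x=5, y=1), (x=0, y=2), (x=4, y=2), (x=1, y=3), (x=3, y=3)
  Distance 4: (x=0, y=3), (x=2, y=3), (x=4, y=3), (x=1, y=4), (x=3, y=4)  <- goal reached here
One shortest path (4 moves): (x=2, y=1) -> (x=3, y=1) -> (x=3, y=2) -> (x=3, y=3) -> (x=2, y=3)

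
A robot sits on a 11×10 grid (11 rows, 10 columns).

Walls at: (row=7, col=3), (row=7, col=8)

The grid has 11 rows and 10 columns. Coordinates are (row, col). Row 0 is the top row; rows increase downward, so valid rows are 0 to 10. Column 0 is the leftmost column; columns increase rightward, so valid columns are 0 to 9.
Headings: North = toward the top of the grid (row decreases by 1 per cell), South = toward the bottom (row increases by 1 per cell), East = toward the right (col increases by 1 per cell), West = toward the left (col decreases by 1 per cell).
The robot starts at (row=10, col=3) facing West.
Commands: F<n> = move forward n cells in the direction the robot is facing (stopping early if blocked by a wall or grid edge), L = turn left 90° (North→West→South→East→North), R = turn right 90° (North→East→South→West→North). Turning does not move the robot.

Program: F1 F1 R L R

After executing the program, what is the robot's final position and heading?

Start: (row=10, col=3), facing West
  F1: move forward 1, now at (row=10, col=2)
  F1: move forward 1, now at (row=10, col=1)
  R: turn right, now facing North
  L: turn left, now facing West
  R: turn right, now facing North
Final: (row=10, col=1), facing North

Answer: Final position: (row=10, col=1), facing North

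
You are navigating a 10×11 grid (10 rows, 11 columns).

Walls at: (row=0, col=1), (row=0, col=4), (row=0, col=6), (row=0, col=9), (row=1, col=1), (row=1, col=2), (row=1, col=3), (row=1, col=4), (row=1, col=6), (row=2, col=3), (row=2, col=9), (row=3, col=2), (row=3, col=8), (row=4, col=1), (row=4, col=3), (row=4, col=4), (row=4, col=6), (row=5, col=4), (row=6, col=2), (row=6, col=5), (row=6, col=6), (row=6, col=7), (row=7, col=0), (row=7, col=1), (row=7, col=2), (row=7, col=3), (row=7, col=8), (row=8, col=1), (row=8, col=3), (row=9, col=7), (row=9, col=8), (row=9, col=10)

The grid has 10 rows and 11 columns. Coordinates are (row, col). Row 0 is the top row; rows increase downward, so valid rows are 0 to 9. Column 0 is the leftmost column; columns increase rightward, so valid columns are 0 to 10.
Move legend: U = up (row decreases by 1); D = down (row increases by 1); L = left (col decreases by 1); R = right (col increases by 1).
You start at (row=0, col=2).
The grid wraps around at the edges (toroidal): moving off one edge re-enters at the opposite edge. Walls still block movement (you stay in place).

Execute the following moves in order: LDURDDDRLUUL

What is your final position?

Answer: Final position: (row=8, col=2)

Derivation:
Start: (row=0, col=2)
  L (left): blocked, stay at (row=0, col=2)
  D (down): blocked, stay at (row=0, col=2)
  U (up): (row=0, col=2) -> (row=9, col=2)
  R (right): (row=9, col=2) -> (row=9, col=3)
  D (down): (row=9, col=3) -> (row=0, col=3)
  D (down): blocked, stay at (row=0, col=3)
  D (down): blocked, stay at (row=0, col=3)
  R (right): blocked, stay at (row=0, col=3)
  L (left): (row=0, col=3) -> (row=0, col=2)
  U (up): (row=0, col=2) -> (row=9, col=2)
  U (up): (row=9, col=2) -> (row=8, col=2)
  L (left): blocked, stay at (row=8, col=2)
Final: (row=8, col=2)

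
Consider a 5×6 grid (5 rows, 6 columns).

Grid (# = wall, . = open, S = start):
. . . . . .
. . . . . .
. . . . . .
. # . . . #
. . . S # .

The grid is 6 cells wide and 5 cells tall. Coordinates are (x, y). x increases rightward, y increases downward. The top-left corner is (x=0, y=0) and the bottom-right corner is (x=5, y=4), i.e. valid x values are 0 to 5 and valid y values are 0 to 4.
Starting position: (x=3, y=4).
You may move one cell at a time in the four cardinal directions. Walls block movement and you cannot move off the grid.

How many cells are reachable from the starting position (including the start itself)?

Answer: Reachable cells: 26

Derivation:
BFS flood-fill from (x=3, y=4):
  Distance 0: (x=3, y=4)
  Distance 1: (x=3, y=3), (x=2, y=4)
  Distance 2: (x=3, y=2), (x=2, y=3), (x=4, y=3), (x=1, y=4)
  Distance 3: (x=3, y=1), (x=2, y=2), (x=4, y=2), (x=0, y=4)
  Distance 4: (x=3, y=0), (x=2, y=1), (x=4, y=1), (x=1, y=2), (x=5, y=2), (x=0, y=3)
  Distance 5: (x=2, y=0), (x=4, y=0), (x=1, y=1), (x=5, y=1), (x=0, y=2)
  Distance 6: (x=1, y=0), (x=5, y=0), (x=0, y=1)
  Distance 7: (x=0, y=0)
Total reachable: 26 (grid has 27 open cells total)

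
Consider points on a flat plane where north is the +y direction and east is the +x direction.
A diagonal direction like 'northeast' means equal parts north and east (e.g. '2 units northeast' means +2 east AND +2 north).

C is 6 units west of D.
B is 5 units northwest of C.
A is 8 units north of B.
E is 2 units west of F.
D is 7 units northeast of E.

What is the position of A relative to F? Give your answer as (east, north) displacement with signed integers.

Place F at the origin (east=0, north=0).
  E is 2 units west of F: delta (east=-2, north=+0); E at (east=-2, north=0).
  D is 7 units northeast of E: delta (east=+7, north=+7); D at (east=5, north=7).
  C is 6 units west of D: delta (east=-6, north=+0); C at (east=-1, north=7).
  B is 5 units northwest of C: delta (east=-5, north=+5); B at (east=-6, north=12).
  A is 8 units north of B: delta (east=+0, north=+8); A at (east=-6, north=20).
Therefore A relative to F: (east=-6, north=20).

Answer: A is at (east=-6, north=20) relative to F.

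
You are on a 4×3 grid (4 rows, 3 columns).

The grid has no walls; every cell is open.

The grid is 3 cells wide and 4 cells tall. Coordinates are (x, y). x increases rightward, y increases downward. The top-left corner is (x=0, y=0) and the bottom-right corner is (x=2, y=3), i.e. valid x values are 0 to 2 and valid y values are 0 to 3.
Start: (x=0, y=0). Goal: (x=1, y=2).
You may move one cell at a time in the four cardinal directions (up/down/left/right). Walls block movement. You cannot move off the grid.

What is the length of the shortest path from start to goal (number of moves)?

BFS from (x=0, y=0) until reaching (x=1, y=2):
  Distance 0: (x=0, y=0)
  Distance 1: (x=1, y=0), (x=0, y=1)
  Distance 2: (x=2, y=0), (x=1, y=1), (x=0, y=2)
  Distance 3: (x=2, y=1), (x=1, y=2), (x=0, y=3)  <- goal reached here
One shortest path (3 moves): (x=0, y=0) -> (x=1, y=0) -> (x=1, y=1) -> (x=1, y=2)

Answer: Shortest path length: 3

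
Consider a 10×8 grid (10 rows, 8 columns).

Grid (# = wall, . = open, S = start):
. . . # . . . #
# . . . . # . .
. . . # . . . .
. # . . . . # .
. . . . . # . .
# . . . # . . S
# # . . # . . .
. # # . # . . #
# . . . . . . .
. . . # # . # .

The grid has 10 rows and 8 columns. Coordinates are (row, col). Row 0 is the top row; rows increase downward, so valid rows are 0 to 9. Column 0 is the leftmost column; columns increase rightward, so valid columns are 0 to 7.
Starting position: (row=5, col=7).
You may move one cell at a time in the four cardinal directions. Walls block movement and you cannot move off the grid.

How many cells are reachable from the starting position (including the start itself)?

BFS flood-fill from (row=5, col=7):
  Distance 0: (row=5, col=7)
  Distance 1: (row=4, col=7), (row=5, col=6), (row=6, col=7)
  Distance 2: (row=3, col=7), (row=4, col=6), (row=5, col=5), (row=6, col=6)
  Distance 3: (row=2, col=7), (row=6, col=5), (row=7, col=6)
  Distance 4: (row=1, col=7), (row=2, col=6), (row=7, col=5), (row=8, col=6)
  Distance 5: (row=1, col=6), (row=2, col=5), (row=8, col=5), (row=8, col=7)
  Distance 6: (row=0, col=6), (row=2, col=4), (row=3, col=5), (row=8, col=4), (row=9, col=5), (row=9, col=7)
  Distance 7: (row=0, col=5), (row=1, col=4), (row=3, col=4), (row=8, col=3)
  Distance 8: (row=0, col=4), (row=1, col=3), (row=3, col=3), (row=4, col=4), (row=7, col=3), (row=8, col=2)
  Distance 9: (row=1, col=2), (row=3, col=2), (row=4, col=3), (row=6, col=3), (row=8, col=1), (row=9, col=2)
  Distance 10: (row=0, col=2), (row=1, col=1), (row=2, col=2), (row=4, col=2), (row=5, col=3), (row=6, col=2), (row=9, col=1)
  Distance 11: (row=0, col=1), (row=2, col=1), (row=4, col=1), (row=5, col=2), (row=9, col=0)
  Distance 12: (row=0, col=0), (row=2, col=0), (row=4, col=0), (row=5, col=1)
  Distance 13: (row=3, col=0)
Total reachable: 58 (grid has 59 open cells total)

Answer: Reachable cells: 58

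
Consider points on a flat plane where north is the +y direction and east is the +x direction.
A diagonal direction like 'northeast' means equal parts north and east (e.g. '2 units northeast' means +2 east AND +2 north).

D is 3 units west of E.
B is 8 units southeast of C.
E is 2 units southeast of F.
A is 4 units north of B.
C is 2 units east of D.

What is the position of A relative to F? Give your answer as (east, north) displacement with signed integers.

Answer: A is at (east=9, north=-6) relative to F.

Derivation:
Place F at the origin (east=0, north=0).
  E is 2 units southeast of F: delta (east=+2, north=-2); E at (east=2, north=-2).
  D is 3 units west of E: delta (east=-3, north=+0); D at (east=-1, north=-2).
  C is 2 units east of D: delta (east=+2, north=+0); C at (east=1, north=-2).
  B is 8 units southeast of C: delta (east=+8, north=-8); B at (east=9, north=-10).
  A is 4 units north of B: delta (east=+0, north=+4); A at (east=9, north=-6).
Therefore A relative to F: (east=9, north=-6).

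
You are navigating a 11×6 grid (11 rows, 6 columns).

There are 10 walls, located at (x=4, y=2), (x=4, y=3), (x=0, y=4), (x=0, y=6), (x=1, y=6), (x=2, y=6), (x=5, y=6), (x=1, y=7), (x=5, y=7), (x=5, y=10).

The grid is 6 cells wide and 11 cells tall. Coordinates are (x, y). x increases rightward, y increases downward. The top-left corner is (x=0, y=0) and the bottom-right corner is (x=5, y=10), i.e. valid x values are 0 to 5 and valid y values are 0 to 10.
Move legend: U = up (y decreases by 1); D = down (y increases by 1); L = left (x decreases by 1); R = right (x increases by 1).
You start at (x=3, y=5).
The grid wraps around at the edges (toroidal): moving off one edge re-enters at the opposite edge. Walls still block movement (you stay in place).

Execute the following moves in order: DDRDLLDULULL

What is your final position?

Start: (x=3, y=5)
  D (down): (x=3, y=5) -> (x=3, y=6)
  D (down): (x=3, y=6) -> (x=3, y=7)
  R (right): (x=3, y=7) -> (x=4, y=7)
  D (down): (x=4, y=7) -> (x=4, y=8)
  L (left): (x=4, y=8) -> (x=3, y=8)
  L (left): (x=3, y=8) -> (x=2, y=8)
  D (down): (x=2, y=8) -> (x=2, y=9)
  U (up): (x=2, y=9) -> (x=2, y=8)
  L (left): (x=2, y=8) -> (x=1, y=8)
  U (up): blocked, stay at (x=1, y=8)
  L (left): (x=1, y=8) -> (x=0, y=8)
  L (left): (x=0, y=8) -> (x=5, y=8)
Final: (x=5, y=8)

Answer: Final position: (x=5, y=8)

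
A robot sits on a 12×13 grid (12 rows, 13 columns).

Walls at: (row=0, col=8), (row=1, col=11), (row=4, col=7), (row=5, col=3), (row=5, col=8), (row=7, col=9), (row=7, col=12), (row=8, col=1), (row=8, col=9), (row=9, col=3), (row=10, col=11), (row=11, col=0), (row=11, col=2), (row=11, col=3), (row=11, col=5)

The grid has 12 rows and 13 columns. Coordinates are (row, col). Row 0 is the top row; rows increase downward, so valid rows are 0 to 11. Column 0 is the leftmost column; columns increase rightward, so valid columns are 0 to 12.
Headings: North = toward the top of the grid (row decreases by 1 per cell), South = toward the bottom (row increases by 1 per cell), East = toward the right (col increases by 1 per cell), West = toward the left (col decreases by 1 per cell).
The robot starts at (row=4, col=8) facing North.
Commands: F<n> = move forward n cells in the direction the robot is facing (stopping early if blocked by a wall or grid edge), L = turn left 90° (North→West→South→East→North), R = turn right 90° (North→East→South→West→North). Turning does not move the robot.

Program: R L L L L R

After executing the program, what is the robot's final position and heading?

Start: (row=4, col=8), facing North
  R: turn right, now facing East
  L: turn left, now facing North
  L: turn left, now facing West
  L: turn left, now facing South
  L: turn left, now facing East
  R: turn right, now facing South
Final: (row=4, col=8), facing South

Answer: Final position: (row=4, col=8), facing South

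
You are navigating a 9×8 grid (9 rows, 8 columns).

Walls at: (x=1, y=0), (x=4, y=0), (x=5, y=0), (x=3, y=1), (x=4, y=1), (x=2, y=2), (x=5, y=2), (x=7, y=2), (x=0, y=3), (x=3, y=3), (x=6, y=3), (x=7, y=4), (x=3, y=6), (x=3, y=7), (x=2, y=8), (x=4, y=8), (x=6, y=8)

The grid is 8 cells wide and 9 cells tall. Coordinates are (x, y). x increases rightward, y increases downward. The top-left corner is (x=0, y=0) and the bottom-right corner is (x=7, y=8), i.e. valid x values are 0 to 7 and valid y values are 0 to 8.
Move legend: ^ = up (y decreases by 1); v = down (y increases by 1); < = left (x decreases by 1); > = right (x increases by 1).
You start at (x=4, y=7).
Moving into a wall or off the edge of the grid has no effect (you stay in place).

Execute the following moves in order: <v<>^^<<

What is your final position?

Answer: Final position: (x=3, y=5)

Derivation:
Start: (x=4, y=7)
  < (left): blocked, stay at (x=4, y=7)
  v (down): blocked, stay at (x=4, y=7)
  < (left): blocked, stay at (x=4, y=7)
  > (right): (x=4, y=7) -> (x=5, y=7)
  ^ (up): (x=5, y=7) -> (x=5, y=6)
  ^ (up): (x=5, y=6) -> (x=5, y=5)
  < (left): (x=5, y=5) -> (x=4, y=5)
  < (left): (x=4, y=5) -> (x=3, y=5)
Final: (x=3, y=5)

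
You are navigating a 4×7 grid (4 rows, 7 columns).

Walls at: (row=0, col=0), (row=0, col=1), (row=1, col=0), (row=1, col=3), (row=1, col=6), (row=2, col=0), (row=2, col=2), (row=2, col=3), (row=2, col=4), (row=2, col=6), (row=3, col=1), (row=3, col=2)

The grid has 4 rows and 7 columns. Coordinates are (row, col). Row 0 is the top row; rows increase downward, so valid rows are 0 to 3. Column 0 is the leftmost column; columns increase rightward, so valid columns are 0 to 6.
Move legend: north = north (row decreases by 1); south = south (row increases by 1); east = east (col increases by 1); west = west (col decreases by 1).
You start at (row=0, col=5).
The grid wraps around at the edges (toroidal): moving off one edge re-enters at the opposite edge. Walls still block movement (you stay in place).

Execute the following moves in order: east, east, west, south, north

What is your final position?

Start: (row=0, col=5)
  east (east): (row=0, col=5) -> (row=0, col=6)
  east (east): blocked, stay at (row=0, col=6)
  west (west): (row=0, col=6) -> (row=0, col=5)
  south (south): (row=0, col=5) -> (row=1, col=5)
  north (north): (row=1, col=5) -> (row=0, col=5)
Final: (row=0, col=5)

Answer: Final position: (row=0, col=5)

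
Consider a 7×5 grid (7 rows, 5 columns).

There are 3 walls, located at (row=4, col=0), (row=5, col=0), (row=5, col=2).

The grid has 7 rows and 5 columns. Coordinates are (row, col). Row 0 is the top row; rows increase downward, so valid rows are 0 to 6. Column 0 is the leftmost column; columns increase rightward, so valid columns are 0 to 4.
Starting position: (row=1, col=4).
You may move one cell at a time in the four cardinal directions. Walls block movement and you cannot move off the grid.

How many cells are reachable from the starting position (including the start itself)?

Answer: Reachable cells: 32

Derivation:
BFS flood-fill from (row=1, col=4):
  Distance 0: (row=1, col=4)
  Distance 1: (row=0, col=4), (row=1, col=3), (row=2, col=4)
  Distance 2: (row=0, col=3), (row=1, col=2), (row=2, col=3), (row=3, col=4)
  Distance 3: (row=0, col=2), (row=1, col=1), (row=2, col=2), (row=3, col=3), (row=4, col=4)
  Distance 4: (row=0, col=1), (row=1, col=0), (row=2, col=1), (row=3, col=2), (row=4, col=3), (row=5, col=4)
  Distance 5: (row=0, col=0), (row=2, col=0), (row=3, col=1), (row=4, col=2), (row=5, col=3), (row=6, col=4)
  Distance 6: (row=3, col=0), (row=4, col=1), (row=6, col=3)
  Distance 7: (row=5, col=1), (row=6, col=2)
  Distance 8: (row=6, col=1)
  Distance 9: (row=6, col=0)
Total reachable: 32 (grid has 32 open cells total)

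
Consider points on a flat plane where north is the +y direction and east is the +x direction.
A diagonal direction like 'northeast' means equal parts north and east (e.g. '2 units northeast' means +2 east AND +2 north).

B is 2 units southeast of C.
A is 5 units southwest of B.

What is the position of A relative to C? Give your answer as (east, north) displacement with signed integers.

Answer: A is at (east=-3, north=-7) relative to C.

Derivation:
Place C at the origin (east=0, north=0).
  B is 2 units southeast of C: delta (east=+2, north=-2); B at (east=2, north=-2).
  A is 5 units southwest of B: delta (east=-5, north=-5); A at (east=-3, north=-7).
Therefore A relative to C: (east=-3, north=-7).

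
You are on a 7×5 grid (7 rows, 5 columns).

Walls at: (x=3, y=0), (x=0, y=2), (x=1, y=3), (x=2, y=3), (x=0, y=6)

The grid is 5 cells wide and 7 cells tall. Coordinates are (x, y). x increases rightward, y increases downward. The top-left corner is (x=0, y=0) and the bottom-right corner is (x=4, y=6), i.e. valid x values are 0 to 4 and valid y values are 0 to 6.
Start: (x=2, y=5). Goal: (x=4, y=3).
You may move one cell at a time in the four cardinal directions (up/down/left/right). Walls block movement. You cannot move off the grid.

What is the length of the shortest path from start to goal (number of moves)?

Answer: Shortest path length: 4

Derivation:
BFS from (x=2, y=5) until reaching (x=4, y=3):
  Distance 0: (x=2, y=5)
  Distance 1: (x=2, y=4), (x=1, y=5), (x=3, y=5), (x=2, y=6)
  Distance 2: (x=1, y=4), (x=3, y=4), (x=0, y=5), (x=4, y=5), (x=1, y=6), (x=3, y=6)
  Distance 3: (x=3, y=3), (x=0, y=4), (x=4, y=4), (x=4, y=6)
  Distance 4: (x=3, y=2), (x=0, y=3), (x=4, y=3)  <- goal reached here
One shortest path (4 moves): (x=2, y=5) -> (x=3, y=5) -> (x=4, y=5) -> (x=4, y=4) -> (x=4, y=3)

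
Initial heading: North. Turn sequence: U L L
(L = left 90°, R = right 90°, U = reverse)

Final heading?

Start: North
  U (U-turn (180°)) -> South
  L (left (90° counter-clockwise)) -> East
  L (left (90° counter-clockwise)) -> North
Final: North

Answer: Final heading: North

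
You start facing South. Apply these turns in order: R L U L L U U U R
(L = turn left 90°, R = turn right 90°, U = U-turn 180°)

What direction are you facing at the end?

Start: South
  R (right (90° clockwise)) -> West
  L (left (90° counter-clockwise)) -> South
  U (U-turn (180°)) -> North
  L (left (90° counter-clockwise)) -> West
  L (left (90° counter-clockwise)) -> South
  U (U-turn (180°)) -> North
  U (U-turn (180°)) -> South
  U (U-turn (180°)) -> North
  R (right (90° clockwise)) -> East
Final: East

Answer: Final heading: East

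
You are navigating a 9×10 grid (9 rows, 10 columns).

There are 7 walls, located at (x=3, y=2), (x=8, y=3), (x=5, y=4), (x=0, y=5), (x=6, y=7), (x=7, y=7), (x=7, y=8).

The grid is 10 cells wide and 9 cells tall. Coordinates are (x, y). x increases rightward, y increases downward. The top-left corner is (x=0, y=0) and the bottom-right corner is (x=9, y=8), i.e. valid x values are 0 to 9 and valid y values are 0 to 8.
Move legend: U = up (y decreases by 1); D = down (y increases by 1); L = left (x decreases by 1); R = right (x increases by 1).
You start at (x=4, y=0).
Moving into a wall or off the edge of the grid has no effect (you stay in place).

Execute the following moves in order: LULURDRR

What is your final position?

Start: (x=4, y=0)
  L (left): (x=4, y=0) -> (x=3, y=0)
  U (up): blocked, stay at (x=3, y=0)
  L (left): (x=3, y=0) -> (x=2, y=0)
  U (up): blocked, stay at (x=2, y=0)
  R (right): (x=2, y=0) -> (x=3, y=0)
  D (down): (x=3, y=0) -> (x=3, y=1)
  R (right): (x=3, y=1) -> (x=4, y=1)
  R (right): (x=4, y=1) -> (x=5, y=1)
Final: (x=5, y=1)

Answer: Final position: (x=5, y=1)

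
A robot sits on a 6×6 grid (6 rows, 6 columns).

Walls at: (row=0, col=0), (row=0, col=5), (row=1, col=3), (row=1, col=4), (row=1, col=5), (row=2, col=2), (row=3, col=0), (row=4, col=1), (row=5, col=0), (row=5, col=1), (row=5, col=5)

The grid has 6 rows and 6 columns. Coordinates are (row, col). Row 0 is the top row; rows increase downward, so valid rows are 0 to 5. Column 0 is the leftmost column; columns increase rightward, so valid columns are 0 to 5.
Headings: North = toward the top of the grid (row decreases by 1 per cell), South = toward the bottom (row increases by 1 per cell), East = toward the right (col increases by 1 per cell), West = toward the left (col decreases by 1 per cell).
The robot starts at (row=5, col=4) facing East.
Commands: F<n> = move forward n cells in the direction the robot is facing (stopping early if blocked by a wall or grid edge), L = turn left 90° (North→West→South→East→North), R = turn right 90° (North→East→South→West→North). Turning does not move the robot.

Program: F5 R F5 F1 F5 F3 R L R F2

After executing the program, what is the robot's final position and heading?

Start: (row=5, col=4), facing East
  F5: move forward 0/5 (blocked), now at (row=5, col=4)
  R: turn right, now facing South
  F5: move forward 0/5 (blocked), now at (row=5, col=4)
  F1: move forward 0/1 (blocked), now at (row=5, col=4)
  F5: move forward 0/5 (blocked), now at (row=5, col=4)
  F3: move forward 0/3 (blocked), now at (row=5, col=4)
  R: turn right, now facing West
  L: turn left, now facing South
  R: turn right, now facing West
  F2: move forward 2, now at (row=5, col=2)
Final: (row=5, col=2), facing West

Answer: Final position: (row=5, col=2), facing West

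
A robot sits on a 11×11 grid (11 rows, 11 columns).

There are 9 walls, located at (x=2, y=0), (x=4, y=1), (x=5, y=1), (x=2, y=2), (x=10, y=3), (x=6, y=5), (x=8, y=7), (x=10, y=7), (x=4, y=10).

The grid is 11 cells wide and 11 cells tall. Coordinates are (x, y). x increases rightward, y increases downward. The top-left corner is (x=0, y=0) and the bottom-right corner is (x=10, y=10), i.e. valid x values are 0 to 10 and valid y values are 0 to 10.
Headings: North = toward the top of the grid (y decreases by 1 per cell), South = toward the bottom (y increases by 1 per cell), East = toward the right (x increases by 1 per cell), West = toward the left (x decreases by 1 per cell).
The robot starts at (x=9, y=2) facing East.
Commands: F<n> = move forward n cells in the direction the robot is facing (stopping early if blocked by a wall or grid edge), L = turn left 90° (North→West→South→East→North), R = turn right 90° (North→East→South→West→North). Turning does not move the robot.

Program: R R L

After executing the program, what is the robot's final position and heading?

Answer: Final position: (x=9, y=2), facing South

Derivation:
Start: (x=9, y=2), facing East
  R: turn right, now facing South
  R: turn right, now facing West
  L: turn left, now facing South
Final: (x=9, y=2), facing South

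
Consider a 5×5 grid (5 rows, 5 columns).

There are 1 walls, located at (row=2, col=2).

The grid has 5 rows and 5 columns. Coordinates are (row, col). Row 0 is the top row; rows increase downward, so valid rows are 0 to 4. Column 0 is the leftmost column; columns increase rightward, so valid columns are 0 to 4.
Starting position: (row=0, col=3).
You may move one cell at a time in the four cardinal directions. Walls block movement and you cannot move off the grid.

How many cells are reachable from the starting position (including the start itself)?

Answer: Reachable cells: 24

Derivation:
BFS flood-fill from (row=0, col=3):
  Distance 0: (row=0, col=3)
  Distance 1: (row=0, col=2), (row=0, col=4), (row=1, col=3)
  Distance 2: (row=0, col=1), (row=1, col=2), (row=1, col=4), (row=2, col=3)
  Distance 3: (row=0, col=0), (row=1, col=1), (row=2, col=4), (row=3, col=3)
  Distance 4: (row=1, col=0), (row=2, col=1), (row=3, col=2), (row=3, col=4), (row=4, col=3)
  Distance 5: (row=2, col=0), (row=3, col=1), (row=4, col=2), (row=4, col=4)
  Distance 6: (row=3, col=0), (row=4, col=1)
  Distance 7: (row=4, col=0)
Total reachable: 24 (grid has 24 open cells total)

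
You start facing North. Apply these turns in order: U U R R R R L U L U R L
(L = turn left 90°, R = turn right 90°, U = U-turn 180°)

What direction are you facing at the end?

Start: North
  U (U-turn (180°)) -> South
  U (U-turn (180°)) -> North
  R (right (90° clockwise)) -> East
  R (right (90° clockwise)) -> South
  R (right (90° clockwise)) -> West
  R (right (90° clockwise)) -> North
  L (left (90° counter-clockwise)) -> West
  U (U-turn (180°)) -> East
  L (left (90° counter-clockwise)) -> North
  U (U-turn (180°)) -> South
  R (right (90° clockwise)) -> West
  L (left (90° counter-clockwise)) -> South
Final: South

Answer: Final heading: South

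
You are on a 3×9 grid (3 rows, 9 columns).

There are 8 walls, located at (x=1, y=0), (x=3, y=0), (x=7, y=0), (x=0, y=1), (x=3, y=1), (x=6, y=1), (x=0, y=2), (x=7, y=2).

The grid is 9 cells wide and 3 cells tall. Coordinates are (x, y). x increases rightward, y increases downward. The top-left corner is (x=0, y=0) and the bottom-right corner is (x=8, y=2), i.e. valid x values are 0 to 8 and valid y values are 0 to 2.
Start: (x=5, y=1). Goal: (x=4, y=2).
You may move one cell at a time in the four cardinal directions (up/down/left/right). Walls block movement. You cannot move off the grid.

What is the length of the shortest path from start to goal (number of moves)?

Answer: Shortest path length: 2

Derivation:
BFS from (x=5, y=1) until reaching (x=4, y=2):
  Distance 0: (x=5, y=1)
  Distance 1: (x=5, y=0), (x=4, y=1), (x=5, y=2)
  Distance 2: (x=4, y=0), (x=6, y=0), (x=4, y=2), (x=6, y=2)  <- goal reached here
One shortest path (2 moves): (x=5, y=1) -> (x=4, y=1) -> (x=4, y=2)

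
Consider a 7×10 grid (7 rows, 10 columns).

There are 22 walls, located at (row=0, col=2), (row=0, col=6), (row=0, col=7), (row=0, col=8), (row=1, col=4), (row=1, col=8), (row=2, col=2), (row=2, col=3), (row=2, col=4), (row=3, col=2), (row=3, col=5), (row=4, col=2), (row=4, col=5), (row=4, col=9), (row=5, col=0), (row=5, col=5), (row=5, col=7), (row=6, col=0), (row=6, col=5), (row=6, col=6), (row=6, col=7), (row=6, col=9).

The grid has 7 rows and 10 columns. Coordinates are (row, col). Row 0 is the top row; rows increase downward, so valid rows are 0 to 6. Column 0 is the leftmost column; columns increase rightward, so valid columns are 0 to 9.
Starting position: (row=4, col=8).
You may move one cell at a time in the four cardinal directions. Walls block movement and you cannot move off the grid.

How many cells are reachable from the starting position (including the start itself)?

BFS flood-fill from (row=4, col=8):
  Distance 0: (row=4, col=8)
  Distance 1: (row=3, col=8), (row=4, col=7), (row=5, col=8)
  Distance 2: (row=2, col=8), (row=3, col=7), (row=3, col=9), (row=4, col=6), (row=5, col=9), (row=6, col=8)
  Distance 3: (row=2, col=7), (row=2, col=9), (row=3, col=6), (row=5, col=6)
  Distance 4: (row=1, col=7), (row=1, col=9), (row=2, col=6)
  Distance 5: (row=0, col=9), (row=1, col=6), (row=2, col=5)
  Distance 6: (row=1, col=5)
  Distance 7: (row=0, col=5)
  Distance 8: (row=0, col=4)
  Distance 9: (row=0, col=3)
  Distance 10: (row=1, col=3)
  Distance 11: (row=1, col=2)
  Distance 12: (row=1, col=1)
  Distance 13: (row=0, col=1), (row=1, col=0), (row=2, col=1)
  Distance 14: (row=0, col=0), (row=2, col=0), (row=3, col=1)
  Distance 15: (row=3, col=0), (row=4, col=1)
  Distance 16: (row=4, col=0), (row=5, col=1)
  Distance 17: (row=5, col=2), (row=6, col=1)
  Distance 18: (row=5, col=3), (row=6, col=2)
  Distance 19: (row=4, col=3), (row=5, col=4), (row=6, col=3)
  Distance 20: (row=3, col=3), (row=4, col=4), (row=6, col=4)
  Distance 21: (row=3, col=4)
Total reachable: 48 (grid has 48 open cells total)

Answer: Reachable cells: 48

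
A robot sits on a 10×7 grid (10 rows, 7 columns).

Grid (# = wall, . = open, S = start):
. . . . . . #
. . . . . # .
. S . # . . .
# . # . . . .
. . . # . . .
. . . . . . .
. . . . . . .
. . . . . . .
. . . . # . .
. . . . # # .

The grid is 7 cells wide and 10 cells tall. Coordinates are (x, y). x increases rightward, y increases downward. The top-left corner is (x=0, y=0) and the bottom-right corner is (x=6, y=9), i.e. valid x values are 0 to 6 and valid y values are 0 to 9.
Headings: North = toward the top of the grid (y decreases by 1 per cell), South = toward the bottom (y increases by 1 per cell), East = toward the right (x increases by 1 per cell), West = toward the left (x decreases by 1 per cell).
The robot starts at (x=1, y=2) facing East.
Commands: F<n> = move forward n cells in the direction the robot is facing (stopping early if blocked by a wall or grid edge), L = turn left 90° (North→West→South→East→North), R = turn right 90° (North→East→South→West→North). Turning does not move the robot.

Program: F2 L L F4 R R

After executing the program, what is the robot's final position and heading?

Start: (x=1, y=2), facing East
  F2: move forward 1/2 (blocked), now at (x=2, y=2)
  L: turn left, now facing North
  L: turn left, now facing West
  F4: move forward 2/4 (blocked), now at (x=0, y=2)
  R: turn right, now facing North
  R: turn right, now facing East
Final: (x=0, y=2), facing East

Answer: Final position: (x=0, y=2), facing East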